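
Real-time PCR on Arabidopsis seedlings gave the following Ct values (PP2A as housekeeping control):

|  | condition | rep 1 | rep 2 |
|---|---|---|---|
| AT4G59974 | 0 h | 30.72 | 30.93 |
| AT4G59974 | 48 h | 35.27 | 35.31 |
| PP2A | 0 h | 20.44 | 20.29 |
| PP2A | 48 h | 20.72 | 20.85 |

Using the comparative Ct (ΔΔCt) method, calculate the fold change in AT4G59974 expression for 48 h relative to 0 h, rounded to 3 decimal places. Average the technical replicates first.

0.061

Mean Ct: AT4G59974 0 h 30.825; AT4G59974 48 h 35.290; PP2A 0 h 20.365; PP2A 48 h 20.785
ΔCt(0 h) = 30.825 − 20.365 = 10.460
ΔCt(48 h) = 35.290 − 20.785 = 14.505
ΔΔCt = 14.505 − 10.460 = 4.045
Fold change = 2^(−4.045) = 0.0606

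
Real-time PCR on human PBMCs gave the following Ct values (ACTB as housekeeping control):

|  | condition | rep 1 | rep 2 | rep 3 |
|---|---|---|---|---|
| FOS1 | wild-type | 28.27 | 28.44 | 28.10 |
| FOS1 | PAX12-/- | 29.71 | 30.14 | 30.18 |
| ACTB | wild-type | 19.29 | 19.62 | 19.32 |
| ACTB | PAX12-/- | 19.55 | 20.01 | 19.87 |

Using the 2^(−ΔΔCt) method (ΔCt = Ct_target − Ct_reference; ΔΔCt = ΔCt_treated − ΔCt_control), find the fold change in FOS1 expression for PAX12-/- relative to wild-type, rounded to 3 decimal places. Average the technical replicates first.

Mean Ct: FOS1 wild-type 28.270; FOS1 PAX12-/- 30.010; ACTB wild-type 19.410; ACTB PAX12-/- 19.810
ΔCt(wild-type) = 28.270 − 19.410 = 8.860
ΔCt(PAX12-/-) = 30.010 − 19.810 = 10.200
ΔΔCt = 10.200 − 8.860 = 1.340
Fold change = 2^(−1.340) = 0.3950

0.395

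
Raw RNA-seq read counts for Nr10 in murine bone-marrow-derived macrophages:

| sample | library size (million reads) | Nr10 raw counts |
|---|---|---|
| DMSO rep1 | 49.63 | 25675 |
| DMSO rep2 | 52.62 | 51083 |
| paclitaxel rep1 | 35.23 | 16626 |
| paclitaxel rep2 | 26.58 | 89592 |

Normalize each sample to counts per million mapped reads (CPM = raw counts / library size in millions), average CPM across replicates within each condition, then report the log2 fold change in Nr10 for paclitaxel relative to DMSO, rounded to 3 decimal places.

1.369

CPM(DMSO rep1) = 25675 / 49.63 = 517.3282
CPM(DMSO rep2) = 51083 / 52.62 = 970.7906
CPM(paclitaxel rep1) = 16626 / 35.23 = 471.9273
CPM(paclitaxel rep2) = 89592 / 26.58 = 3370.6546
mean CPM(DMSO) = 744.0594; mean CPM(paclitaxel) = 1921.2910
Fold change = 1921.2910 / 744.0594 = 2.58217
log2(2.58217) = 1.3686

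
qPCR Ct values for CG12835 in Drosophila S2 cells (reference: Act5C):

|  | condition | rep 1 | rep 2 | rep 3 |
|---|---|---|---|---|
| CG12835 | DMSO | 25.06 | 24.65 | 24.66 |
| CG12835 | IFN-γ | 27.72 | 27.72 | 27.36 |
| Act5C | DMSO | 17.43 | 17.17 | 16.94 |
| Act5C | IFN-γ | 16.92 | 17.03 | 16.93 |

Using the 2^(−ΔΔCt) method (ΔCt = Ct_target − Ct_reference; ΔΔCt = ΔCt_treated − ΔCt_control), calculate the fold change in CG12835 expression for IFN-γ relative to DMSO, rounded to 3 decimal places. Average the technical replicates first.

Mean Ct: CG12835 DMSO 24.790; CG12835 IFN-γ 27.600; Act5C DMSO 17.180; Act5C IFN-γ 16.960
ΔCt(DMSO) = 24.790 − 17.180 = 7.610
ΔCt(IFN-γ) = 27.600 − 16.960 = 10.640
ΔΔCt = 10.640 − 7.610 = 3.030
Fold change = 2^(−3.030) = 0.1224

0.122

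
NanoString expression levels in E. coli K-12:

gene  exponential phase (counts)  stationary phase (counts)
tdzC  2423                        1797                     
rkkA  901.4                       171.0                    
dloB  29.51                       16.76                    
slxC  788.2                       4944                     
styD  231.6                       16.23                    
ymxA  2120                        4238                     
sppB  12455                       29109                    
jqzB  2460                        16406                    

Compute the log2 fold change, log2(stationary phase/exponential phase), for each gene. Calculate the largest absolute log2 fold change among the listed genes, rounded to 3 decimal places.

log2(1797/2423) = -0.431  (tdzC)
log2(171.0/901.4) = -2.398  (rkkA)
log2(16.76/29.51) = -0.816  (dloB)
log2(4944/788.2) = 2.649  (slxC)
log2(16.23/231.6) = -3.835  (styD)
log2(4238/2120) = 0.999  (ymxA)
log2(29109/12455) = 1.225  (sppB)
log2(16406/2460) = 2.737  (jqzB)
The largest magnitude belongs to styD.

3.835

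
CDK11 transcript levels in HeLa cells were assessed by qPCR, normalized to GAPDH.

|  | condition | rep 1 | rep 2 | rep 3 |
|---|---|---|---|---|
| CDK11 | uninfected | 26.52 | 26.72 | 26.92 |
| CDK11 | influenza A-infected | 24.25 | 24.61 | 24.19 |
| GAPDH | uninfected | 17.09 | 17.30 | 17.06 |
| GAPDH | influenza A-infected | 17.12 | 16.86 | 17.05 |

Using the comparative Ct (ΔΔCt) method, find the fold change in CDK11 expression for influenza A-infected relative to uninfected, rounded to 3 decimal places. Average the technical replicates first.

4.691

Mean Ct: CDK11 uninfected 26.720; CDK11 influenza A-infected 24.350; GAPDH uninfected 17.150; GAPDH influenza A-infected 17.010
ΔCt(uninfected) = 26.720 − 17.150 = 9.570
ΔCt(influenza A-infected) = 24.350 − 17.010 = 7.340
ΔΔCt = 7.340 − 9.570 = -2.230
Fold change = 2^(−(-2.230)) = 2^2.230 = 4.6913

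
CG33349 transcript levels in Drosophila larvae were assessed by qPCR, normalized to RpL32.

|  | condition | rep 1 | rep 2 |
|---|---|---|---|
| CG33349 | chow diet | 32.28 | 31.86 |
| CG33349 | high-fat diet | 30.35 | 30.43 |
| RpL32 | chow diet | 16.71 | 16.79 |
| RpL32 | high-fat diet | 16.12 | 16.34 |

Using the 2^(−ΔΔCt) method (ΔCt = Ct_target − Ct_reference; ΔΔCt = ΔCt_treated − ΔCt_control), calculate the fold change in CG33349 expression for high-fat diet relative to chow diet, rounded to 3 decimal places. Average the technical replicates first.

Mean Ct: CG33349 chow diet 32.070; CG33349 high-fat diet 30.390; RpL32 chow diet 16.750; RpL32 high-fat diet 16.230
ΔCt(chow diet) = 32.070 − 16.750 = 15.320
ΔCt(high-fat diet) = 30.390 − 16.230 = 14.160
ΔΔCt = 14.160 − 15.320 = -1.160
Fold change = 2^(−(-1.160)) = 2^1.160 = 2.2346

2.235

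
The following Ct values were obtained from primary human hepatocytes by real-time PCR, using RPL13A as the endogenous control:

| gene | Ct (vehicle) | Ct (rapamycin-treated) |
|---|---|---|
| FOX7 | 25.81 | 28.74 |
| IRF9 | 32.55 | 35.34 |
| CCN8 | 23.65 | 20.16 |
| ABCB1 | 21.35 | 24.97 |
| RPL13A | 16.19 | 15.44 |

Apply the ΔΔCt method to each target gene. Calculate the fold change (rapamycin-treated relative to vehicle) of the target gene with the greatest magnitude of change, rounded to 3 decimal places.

FOX7: ΔΔCt = (28.74−15.44) − (25.81−16.19) = 13.30 − 9.62 = 3.68; fold change = 2^-3.68 = 0.078
IRF9: ΔΔCt = (35.34−15.44) − (32.55−16.19) = 19.90 − 16.36 = 3.54; fold change = 2^-3.54 = 0.086
CCN8: ΔΔCt = (20.16−15.44) − (23.65−16.19) = 4.72 − 7.46 = -2.74; fold change = 2^2.74 = 6.681
ABCB1: ΔΔCt = (24.97−15.44) − (21.35−16.19) = 9.53 − 5.16 = 4.37; fold change = 2^-4.37 = 0.048
ABCB1 has the largest |ΔΔCt| = 4.37.

0.048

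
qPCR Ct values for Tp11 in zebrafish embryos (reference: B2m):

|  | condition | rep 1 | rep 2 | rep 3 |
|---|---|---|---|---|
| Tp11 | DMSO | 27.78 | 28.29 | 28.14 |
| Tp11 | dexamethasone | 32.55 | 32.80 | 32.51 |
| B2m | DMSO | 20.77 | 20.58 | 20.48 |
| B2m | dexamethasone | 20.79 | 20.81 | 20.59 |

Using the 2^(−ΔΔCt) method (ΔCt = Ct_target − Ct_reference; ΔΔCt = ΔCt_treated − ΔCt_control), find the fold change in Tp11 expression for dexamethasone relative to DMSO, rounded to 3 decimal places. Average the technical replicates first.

0.046

Mean Ct: Tp11 DMSO 28.070; Tp11 dexamethasone 32.620; B2m DMSO 20.610; B2m dexamethasone 20.730
ΔCt(DMSO) = 28.070 − 20.610 = 7.460
ΔCt(dexamethasone) = 32.620 − 20.730 = 11.890
ΔΔCt = 11.890 − 7.460 = 4.430
Fold change = 2^(−4.430) = 0.0464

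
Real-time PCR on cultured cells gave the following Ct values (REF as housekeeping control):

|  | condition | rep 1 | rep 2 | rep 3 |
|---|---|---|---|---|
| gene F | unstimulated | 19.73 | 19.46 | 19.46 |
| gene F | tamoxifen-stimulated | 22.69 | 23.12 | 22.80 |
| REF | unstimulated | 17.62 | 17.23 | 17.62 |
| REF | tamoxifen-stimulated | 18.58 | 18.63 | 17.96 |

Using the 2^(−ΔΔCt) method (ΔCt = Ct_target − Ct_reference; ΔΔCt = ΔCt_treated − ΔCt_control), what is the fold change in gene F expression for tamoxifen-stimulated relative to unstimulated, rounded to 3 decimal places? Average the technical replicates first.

0.187

Mean Ct: gene F unstimulated 19.550; gene F tamoxifen-stimulated 22.870; REF unstimulated 17.490; REF tamoxifen-stimulated 18.390
ΔCt(unstimulated) = 19.550 − 17.490 = 2.060
ΔCt(tamoxifen-stimulated) = 22.870 − 18.390 = 4.480
ΔΔCt = 4.480 − 2.060 = 2.420
Fold change = 2^(−2.420) = 0.1869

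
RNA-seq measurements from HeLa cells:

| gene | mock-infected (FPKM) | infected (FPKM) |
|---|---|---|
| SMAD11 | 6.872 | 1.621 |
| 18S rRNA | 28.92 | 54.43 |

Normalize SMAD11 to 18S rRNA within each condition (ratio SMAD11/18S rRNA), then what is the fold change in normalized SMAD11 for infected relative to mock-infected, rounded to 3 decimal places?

0.125

SMAD11/18S rRNA (mock-infected) = 6.872 / 28.92 = 0.23762
SMAD11/18S rRNA (infected) = 1.621 / 54.43 = 0.029781
Fold change = 0.029781 / 0.23762 = 0.1253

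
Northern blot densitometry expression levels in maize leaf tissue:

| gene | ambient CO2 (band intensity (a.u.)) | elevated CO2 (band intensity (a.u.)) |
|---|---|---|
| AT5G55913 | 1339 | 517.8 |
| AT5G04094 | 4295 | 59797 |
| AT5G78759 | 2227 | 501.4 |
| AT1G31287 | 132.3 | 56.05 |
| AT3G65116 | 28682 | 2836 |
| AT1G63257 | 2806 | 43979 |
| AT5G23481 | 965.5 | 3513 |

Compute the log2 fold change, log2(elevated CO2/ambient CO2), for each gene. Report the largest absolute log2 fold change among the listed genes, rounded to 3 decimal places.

log2(517.8/1339) = -1.371  (AT5G55913)
log2(59797/4295) = 3.799  (AT5G04094)
log2(501.4/2227) = -2.151  (AT5G78759)
log2(56.05/132.3) = -1.239  (AT1G31287)
log2(2836/28682) = -3.338  (AT3G65116)
log2(43979/2806) = 3.970  (AT1G63257)
log2(3513/965.5) = 1.863  (AT5G23481)
The largest magnitude belongs to AT1G63257.

3.970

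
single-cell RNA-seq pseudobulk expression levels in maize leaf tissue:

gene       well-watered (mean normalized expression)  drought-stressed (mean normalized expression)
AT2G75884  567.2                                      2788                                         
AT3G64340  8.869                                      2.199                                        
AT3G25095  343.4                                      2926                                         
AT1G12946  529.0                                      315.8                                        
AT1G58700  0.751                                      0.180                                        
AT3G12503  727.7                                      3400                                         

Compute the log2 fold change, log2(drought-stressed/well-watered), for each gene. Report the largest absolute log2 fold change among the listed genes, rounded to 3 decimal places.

log2(2788/567.2) = 2.297  (AT2G75884)
log2(2.199/8.869) = -2.012  (AT3G64340)
log2(2926/343.4) = 3.091  (AT3G25095)
log2(315.8/529.0) = -0.744  (AT1G12946)
log2(0.180/0.751) = -2.061  (AT1G58700)
log2(3400/727.7) = 2.224  (AT3G12503)
The largest magnitude belongs to AT3G25095.

3.091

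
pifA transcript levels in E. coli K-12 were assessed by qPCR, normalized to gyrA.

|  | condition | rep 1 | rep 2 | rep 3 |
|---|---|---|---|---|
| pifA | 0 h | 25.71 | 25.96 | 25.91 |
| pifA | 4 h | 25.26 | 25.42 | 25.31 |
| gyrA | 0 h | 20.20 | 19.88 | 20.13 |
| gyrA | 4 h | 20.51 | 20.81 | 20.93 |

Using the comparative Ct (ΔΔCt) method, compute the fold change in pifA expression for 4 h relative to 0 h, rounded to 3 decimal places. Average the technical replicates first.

2.313

Mean Ct: pifA 0 h 25.860; pifA 4 h 25.330; gyrA 0 h 20.070; gyrA 4 h 20.750
ΔCt(0 h) = 25.860 − 20.070 = 5.790
ΔCt(4 h) = 25.330 − 20.750 = 4.580
ΔΔCt = 4.580 − 5.790 = -1.210
Fold change = 2^(−(-1.210)) = 2^1.210 = 2.3134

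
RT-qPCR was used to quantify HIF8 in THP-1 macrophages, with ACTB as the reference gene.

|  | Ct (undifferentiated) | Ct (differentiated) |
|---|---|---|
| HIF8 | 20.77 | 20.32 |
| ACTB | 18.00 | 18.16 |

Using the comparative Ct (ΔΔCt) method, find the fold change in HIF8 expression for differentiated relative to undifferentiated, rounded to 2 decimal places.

1.53

ΔCt(undifferentiated) = 20.770 − 18.000 = 2.770
ΔCt(differentiated) = 20.320 − 18.160 = 2.160
ΔΔCt = 2.160 − 2.770 = -0.610
Fold change = 2^(−(-0.610)) = 2^0.610 = 1.526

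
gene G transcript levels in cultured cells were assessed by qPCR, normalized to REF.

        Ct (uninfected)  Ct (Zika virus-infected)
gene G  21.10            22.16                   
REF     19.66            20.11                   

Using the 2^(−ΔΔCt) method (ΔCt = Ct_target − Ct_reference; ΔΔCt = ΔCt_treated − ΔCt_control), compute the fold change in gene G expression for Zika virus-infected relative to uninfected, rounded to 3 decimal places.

0.655

ΔCt(uninfected) = 21.100 − 19.660 = 1.440
ΔCt(Zika virus-infected) = 22.160 − 20.110 = 2.050
ΔΔCt = 2.050 − 1.440 = 0.610
Fold change = 2^(−0.610) = 0.6552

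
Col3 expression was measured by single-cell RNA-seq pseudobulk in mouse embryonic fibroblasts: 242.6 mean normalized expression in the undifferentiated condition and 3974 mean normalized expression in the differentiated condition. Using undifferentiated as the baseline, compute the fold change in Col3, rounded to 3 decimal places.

16.381

Fold change = 3974 / 242.6 = 16.3809
Col3 is upregulated.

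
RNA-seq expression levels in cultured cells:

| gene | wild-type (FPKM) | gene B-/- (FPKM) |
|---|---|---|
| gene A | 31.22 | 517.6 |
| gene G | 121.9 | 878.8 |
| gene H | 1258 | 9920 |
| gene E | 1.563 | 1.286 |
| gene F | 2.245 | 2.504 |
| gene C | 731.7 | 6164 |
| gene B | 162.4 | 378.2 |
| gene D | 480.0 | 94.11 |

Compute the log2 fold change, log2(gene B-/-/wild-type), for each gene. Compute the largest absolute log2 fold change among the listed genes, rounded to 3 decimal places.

4.051

log2(517.6/31.22) = 4.051  (gene A)
log2(878.8/121.9) = 2.850  (gene G)
log2(9920/1258) = 2.979  (gene H)
log2(1.286/1.563) = -0.281  (gene E)
log2(2.504/2.245) = 0.158  (gene F)
log2(6164/731.7) = 3.075  (gene C)
log2(378.2/162.4) = 1.220  (gene B)
log2(94.11/480.0) = -2.351  (gene D)
The largest magnitude belongs to gene A.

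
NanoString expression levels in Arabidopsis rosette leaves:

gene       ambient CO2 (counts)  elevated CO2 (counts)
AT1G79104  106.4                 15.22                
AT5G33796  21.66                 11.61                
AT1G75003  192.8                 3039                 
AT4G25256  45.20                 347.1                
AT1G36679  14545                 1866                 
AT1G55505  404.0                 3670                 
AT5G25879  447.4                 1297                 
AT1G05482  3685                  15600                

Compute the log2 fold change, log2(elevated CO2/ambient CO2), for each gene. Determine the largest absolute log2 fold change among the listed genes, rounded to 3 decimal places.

log2(15.22/106.4) = -2.805  (AT1G79104)
log2(11.61/21.66) = -0.900  (AT5G33796)
log2(3039/192.8) = 3.978  (AT1G75003)
log2(347.1/45.20) = 2.941  (AT4G25256)
log2(1866/14545) = -2.963  (AT1G36679)
log2(3670/404.0) = 3.183  (AT1G55505)
log2(1297/447.4) = 1.536  (AT5G25879)
log2(15600/3685) = 2.082  (AT1G05482)
The largest magnitude belongs to AT1G75003.

3.978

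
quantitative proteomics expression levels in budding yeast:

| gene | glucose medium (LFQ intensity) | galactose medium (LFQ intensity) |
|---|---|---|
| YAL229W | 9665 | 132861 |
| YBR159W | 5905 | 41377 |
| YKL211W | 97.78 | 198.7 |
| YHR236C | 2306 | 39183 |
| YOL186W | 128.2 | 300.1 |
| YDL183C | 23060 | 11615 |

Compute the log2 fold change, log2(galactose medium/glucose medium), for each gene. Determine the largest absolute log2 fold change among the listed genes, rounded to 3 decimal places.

log2(132861/9665) = 3.781  (YAL229W)
log2(41377/5905) = 2.809  (YBR159W)
log2(198.7/97.78) = 1.023  (YKL211W)
log2(39183/2306) = 4.087  (YHR236C)
log2(300.1/128.2) = 1.227  (YOL186W)
log2(11615/23060) = -0.989  (YDL183C)
The largest magnitude belongs to YHR236C.

4.087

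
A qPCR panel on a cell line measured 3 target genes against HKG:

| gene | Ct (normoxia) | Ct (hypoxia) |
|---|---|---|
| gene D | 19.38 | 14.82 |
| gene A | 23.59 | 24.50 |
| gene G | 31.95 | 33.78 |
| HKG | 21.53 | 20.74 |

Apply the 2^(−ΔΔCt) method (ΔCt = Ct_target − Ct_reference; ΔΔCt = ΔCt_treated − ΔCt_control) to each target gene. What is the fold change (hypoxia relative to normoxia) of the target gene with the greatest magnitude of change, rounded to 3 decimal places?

gene D: ΔΔCt = (14.82−20.74) − (19.38−21.53) = -5.92 − (-2.15) = -3.77; fold change = 2^3.77 = 13.642
gene A: ΔΔCt = (24.50−20.74) − (23.59−21.53) = 3.76 − 2.06 = 1.70; fold change = 2^-1.70 = 0.308
gene G: ΔΔCt = (33.78−20.74) − (31.95−21.53) = 13.04 − 10.42 = 2.62; fold change = 2^-2.62 = 0.163
gene D has the largest |ΔΔCt| = 3.77.

13.642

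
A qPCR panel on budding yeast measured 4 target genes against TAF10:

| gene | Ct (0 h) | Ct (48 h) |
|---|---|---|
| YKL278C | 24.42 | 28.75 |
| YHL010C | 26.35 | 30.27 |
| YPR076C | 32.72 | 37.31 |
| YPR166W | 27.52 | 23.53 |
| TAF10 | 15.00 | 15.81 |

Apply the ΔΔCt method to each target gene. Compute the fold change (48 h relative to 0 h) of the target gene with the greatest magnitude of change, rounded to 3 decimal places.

27.858

YKL278C: ΔΔCt = (28.75−15.81) − (24.42−15.00) = 12.94 − 9.42 = 3.52; fold change = 2^-3.52 = 0.087
YHL010C: ΔΔCt = (30.27−15.81) − (26.35−15.00) = 14.46 − 11.35 = 3.11; fold change = 2^-3.11 = 0.116
YPR076C: ΔΔCt = (37.31−15.81) − (32.72−15.00) = 21.50 − 17.72 = 3.78; fold change = 2^-3.78 = 0.073
YPR166W: ΔΔCt = (23.53−15.81) − (27.52−15.00) = 7.72 − 12.52 = -4.80; fold change = 2^4.80 = 27.858
YPR166W has the largest |ΔΔCt| = 4.80.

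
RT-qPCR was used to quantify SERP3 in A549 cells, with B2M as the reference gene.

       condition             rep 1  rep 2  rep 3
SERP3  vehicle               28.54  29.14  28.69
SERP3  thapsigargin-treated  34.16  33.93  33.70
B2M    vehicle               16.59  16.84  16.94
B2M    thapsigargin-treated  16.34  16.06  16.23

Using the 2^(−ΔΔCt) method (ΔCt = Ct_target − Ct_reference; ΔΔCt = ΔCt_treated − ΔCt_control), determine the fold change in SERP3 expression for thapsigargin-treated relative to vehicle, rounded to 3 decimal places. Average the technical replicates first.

Mean Ct: SERP3 vehicle 28.790; SERP3 thapsigargin-treated 33.930; B2M vehicle 16.790; B2M thapsigargin-treated 16.210
ΔCt(vehicle) = 28.790 − 16.790 = 12.000
ΔCt(thapsigargin-treated) = 33.930 − 16.210 = 17.720
ΔΔCt = 17.720 − 12.000 = 5.720
Fold change = 2^(−5.720) = 0.0190

0.019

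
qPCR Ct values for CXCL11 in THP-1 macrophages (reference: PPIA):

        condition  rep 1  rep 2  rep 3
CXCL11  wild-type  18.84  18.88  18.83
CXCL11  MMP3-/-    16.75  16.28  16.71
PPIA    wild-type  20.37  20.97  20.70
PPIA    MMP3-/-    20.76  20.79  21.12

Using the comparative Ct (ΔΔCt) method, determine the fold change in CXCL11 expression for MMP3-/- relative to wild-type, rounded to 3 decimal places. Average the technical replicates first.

5.579

Mean Ct: CXCL11 wild-type 18.850; CXCL11 MMP3-/- 16.580; PPIA wild-type 20.680; PPIA MMP3-/- 20.890
ΔCt(wild-type) = 18.850 − 20.680 = -1.830
ΔCt(MMP3-/-) = 16.580 − 20.890 = -4.310
ΔΔCt = -4.310 − (-1.830) = -2.480
Fold change = 2^(−(-2.480)) = 2^2.480 = 5.5790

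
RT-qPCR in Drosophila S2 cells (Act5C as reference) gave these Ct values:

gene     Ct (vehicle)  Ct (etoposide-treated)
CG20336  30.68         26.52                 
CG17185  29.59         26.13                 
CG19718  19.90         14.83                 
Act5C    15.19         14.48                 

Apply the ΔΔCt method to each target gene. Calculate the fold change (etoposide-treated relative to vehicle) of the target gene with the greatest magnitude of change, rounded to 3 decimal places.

CG20336: ΔΔCt = (26.52−14.48) − (30.68−15.19) = 12.04 − 15.49 = -3.45; fold change = 2^3.45 = 10.928
CG17185: ΔΔCt = (26.13−14.48) − (29.59−15.19) = 11.65 − 14.40 = -2.75; fold change = 2^2.75 = 6.727
CG19718: ΔΔCt = (14.83−14.48) − (19.90−15.19) = 0.35 − 4.71 = -4.36; fold change = 2^4.36 = 20.535
CG19718 has the largest |ΔΔCt| = 4.36.

20.535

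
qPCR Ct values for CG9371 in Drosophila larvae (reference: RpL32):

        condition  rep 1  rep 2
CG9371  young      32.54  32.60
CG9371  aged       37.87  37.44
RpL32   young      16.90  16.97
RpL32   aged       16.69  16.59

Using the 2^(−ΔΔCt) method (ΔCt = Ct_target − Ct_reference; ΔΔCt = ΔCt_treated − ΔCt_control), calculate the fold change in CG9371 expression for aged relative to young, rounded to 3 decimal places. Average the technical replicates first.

Mean Ct: CG9371 young 32.570; CG9371 aged 37.655; RpL32 young 16.935; RpL32 aged 16.640
ΔCt(young) = 32.570 − 16.935 = 15.635
ΔCt(aged) = 37.655 − 16.640 = 21.015
ΔΔCt = 21.015 − 15.635 = 5.380
Fold change = 2^(−5.380) = 0.0240

0.024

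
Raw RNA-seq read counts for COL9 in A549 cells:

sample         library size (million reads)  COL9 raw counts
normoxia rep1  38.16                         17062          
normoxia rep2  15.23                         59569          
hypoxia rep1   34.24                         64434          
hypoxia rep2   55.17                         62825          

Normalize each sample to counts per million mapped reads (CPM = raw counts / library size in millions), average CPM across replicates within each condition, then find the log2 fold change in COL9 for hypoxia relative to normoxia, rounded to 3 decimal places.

CPM(normoxia rep1) = 17062 / 38.16 = 447.1174
CPM(normoxia rep2) = 59569 / 15.23 = 3911.2935
CPM(hypoxia rep1) = 64434 / 34.24 = 1881.8341
CPM(hypoxia rep2) = 62825 / 55.17 = 1138.7529
mean CPM(normoxia) = 2179.2055; mean CPM(hypoxia) = 1510.2935
Fold change = 1510.2935 / 2179.2055 = 0.69305
log2(0.69305) = -0.5290

-0.529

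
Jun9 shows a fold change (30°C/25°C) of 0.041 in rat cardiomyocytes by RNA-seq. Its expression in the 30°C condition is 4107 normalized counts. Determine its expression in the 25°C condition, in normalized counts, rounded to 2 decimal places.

100170.73

25°C expression = 4107 / 0.041 = 100170.73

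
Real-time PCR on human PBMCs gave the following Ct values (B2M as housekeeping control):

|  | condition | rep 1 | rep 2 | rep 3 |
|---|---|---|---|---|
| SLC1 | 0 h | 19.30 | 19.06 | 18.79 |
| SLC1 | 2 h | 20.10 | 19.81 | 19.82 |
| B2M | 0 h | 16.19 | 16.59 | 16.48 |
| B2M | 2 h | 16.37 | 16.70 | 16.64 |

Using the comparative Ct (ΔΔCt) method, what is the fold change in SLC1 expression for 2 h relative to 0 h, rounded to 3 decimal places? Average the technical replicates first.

0.611

Mean Ct: SLC1 0 h 19.050; SLC1 2 h 19.910; B2M 0 h 16.420; B2M 2 h 16.570
ΔCt(0 h) = 19.050 − 16.420 = 2.630
ΔCt(2 h) = 19.910 − 16.570 = 3.340
ΔΔCt = 3.340 − 2.630 = 0.710
Fold change = 2^(−0.710) = 0.6113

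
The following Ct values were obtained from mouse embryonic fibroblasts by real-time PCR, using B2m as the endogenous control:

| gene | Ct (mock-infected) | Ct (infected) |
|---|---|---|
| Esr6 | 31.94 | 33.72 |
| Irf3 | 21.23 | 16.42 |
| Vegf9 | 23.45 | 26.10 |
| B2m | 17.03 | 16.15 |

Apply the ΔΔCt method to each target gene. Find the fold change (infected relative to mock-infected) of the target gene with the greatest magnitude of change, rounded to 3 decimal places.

15.242

Esr6: ΔΔCt = (33.72−16.15) − (31.94−17.03) = 17.57 − 14.91 = 2.66; fold change = 2^-2.66 = 0.158
Irf3: ΔΔCt = (16.42−16.15) − (21.23−17.03) = 0.27 − 4.20 = -3.93; fold change = 2^3.93 = 15.242
Vegf9: ΔΔCt = (26.10−16.15) − (23.45−17.03) = 9.95 − 6.42 = 3.53; fold change = 2^-3.53 = 0.087
Irf3 has the largest |ΔΔCt| = 3.93.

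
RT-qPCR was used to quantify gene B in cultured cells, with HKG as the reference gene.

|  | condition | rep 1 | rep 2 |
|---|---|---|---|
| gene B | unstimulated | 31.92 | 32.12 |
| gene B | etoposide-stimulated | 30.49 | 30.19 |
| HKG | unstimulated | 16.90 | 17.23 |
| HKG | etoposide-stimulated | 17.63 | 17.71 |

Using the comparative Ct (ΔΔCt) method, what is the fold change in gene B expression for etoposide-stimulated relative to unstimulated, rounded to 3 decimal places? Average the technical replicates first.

Mean Ct: gene B unstimulated 32.020; gene B etoposide-stimulated 30.340; HKG unstimulated 17.065; HKG etoposide-stimulated 17.670
ΔCt(unstimulated) = 32.020 − 17.065 = 14.955
ΔCt(etoposide-stimulated) = 30.340 − 17.670 = 12.670
ΔΔCt = 12.670 − 14.955 = -2.285
Fold change = 2^(−(-2.285)) = 2^2.285 = 4.8736

4.874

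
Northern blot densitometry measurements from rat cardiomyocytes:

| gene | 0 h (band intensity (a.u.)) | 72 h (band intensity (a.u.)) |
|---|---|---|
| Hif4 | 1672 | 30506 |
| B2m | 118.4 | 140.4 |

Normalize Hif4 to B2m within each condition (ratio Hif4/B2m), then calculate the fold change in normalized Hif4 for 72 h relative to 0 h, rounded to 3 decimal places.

Hif4/B2m (0 h) = 1672 / 118.4 = 14.122
Hif4/B2m (72 h) = 30506 / 140.4 = 217.28
Fold change = 217.28 / 14.122 = 15.3863

15.386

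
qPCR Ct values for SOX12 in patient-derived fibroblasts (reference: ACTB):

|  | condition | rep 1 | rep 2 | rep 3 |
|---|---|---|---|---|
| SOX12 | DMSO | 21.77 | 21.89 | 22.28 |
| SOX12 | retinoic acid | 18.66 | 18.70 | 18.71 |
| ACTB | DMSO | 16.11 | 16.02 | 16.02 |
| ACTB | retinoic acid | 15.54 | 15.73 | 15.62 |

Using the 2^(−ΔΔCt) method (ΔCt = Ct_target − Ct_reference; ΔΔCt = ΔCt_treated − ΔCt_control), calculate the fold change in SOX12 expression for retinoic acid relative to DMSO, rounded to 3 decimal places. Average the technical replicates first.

Mean Ct: SOX12 DMSO 21.980; SOX12 retinoic acid 18.690; ACTB DMSO 16.050; ACTB retinoic acid 15.630
ΔCt(DMSO) = 21.980 − 16.050 = 5.930
ΔCt(retinoic acid) = 18.690 − 15.630 = 3.060
ΔΔCt = 3.060 − 5.930 = -2.870
Fold change = 2^(−(-2.870)) = 2^2.870 = 7.3107

7.311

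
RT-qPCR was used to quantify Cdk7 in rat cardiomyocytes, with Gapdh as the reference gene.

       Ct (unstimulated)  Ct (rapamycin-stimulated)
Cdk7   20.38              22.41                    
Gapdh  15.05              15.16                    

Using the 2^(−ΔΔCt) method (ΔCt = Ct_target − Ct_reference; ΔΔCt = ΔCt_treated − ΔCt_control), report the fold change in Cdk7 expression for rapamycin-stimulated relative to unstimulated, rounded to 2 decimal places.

0.26

ΔCt(unstimulated) = 20.380 − 15.050 = 5.330
ΔCt(rapamycin-stimulated) = 22.410 − 15.160 = 7.250
ΔΔCt = 7.250 − 5.330 = 1.920
Fold change = 2^(−1.920) = 0.264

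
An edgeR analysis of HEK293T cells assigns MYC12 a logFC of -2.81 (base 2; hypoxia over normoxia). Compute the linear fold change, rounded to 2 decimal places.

0.14

Fold change = 2^(-2.81) = 0.143
That is, MYC12 drops to 14.3% of the normoxia level.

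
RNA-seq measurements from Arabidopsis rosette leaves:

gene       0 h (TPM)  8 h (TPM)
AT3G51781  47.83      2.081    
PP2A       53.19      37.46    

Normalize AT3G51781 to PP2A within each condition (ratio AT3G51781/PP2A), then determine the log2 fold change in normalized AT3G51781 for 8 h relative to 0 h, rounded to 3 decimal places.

AT3G51781/PP2A (0 h) = 47.83 / 53.19 = 0.89923
AT3G51781/PP2A (8 h) = 2.081 / 37.46 = 0.055553
Fold change = 0.055553 / 0.89923 = 0.0618
log2(0.0618) = -4.0168

-4.017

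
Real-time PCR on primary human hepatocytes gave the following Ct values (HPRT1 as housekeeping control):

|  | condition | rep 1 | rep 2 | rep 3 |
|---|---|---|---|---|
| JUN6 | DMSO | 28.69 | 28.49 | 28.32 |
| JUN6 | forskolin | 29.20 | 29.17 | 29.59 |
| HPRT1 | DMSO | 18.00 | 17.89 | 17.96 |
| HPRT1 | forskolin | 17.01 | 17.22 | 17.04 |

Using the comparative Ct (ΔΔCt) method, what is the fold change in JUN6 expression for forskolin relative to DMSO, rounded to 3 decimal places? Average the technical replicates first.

Mean Ct: JUN6 DMSO 28.500; JUN6 forskolin 29.320; HPRT1 DMSO 17.950; HPRT1 forskolin 17.090
ΔCt(DMSO) = 28.500 − 17.950 = 10.550
ΔCt(forskolin) = 29.320 − 17.090 = 12.230
ΔΔCt = 12.230 − 10.550 = 1.680
Fold change = 2^(−1.680) = 0.3121

0.312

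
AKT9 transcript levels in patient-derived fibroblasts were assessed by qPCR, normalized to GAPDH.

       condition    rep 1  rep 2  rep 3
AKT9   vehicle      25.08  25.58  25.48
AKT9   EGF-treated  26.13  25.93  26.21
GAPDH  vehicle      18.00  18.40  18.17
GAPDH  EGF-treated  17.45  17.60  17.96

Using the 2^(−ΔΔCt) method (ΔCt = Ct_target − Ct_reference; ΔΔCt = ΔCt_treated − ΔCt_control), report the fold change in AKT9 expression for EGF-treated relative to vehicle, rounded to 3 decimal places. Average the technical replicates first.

0.426

Mean Ct: AKT9 vehicle 25.380; AKT9 EGF-treated 26.090; GAPDH vehicle 18.190; GAPDH EGF-treated 17.670
ΔCt(vehicle) = 25.380 − 18.190 = 7.190
ΔCt(EGF-treated) = 26.090 − 17.670 = 8.420
ΔΔCt = 8.420 − 7.190 = 1.230
Fold change = 2^(−1.230) = 0.4263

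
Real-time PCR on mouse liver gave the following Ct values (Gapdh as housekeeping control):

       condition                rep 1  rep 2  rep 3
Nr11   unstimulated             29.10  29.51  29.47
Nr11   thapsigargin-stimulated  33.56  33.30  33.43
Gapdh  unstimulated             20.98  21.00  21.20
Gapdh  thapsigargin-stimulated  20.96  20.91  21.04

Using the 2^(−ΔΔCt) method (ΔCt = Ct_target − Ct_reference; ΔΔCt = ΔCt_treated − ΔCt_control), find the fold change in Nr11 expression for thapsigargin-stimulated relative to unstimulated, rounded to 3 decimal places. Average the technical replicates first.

0.056

Mean Ct: Nr11 unstimulated 29.360; Nr11 thapsigargin-stimulated 33.430; Gapdh unstimulated 21.060; Gapdh thapsigargin-stimulated 20.970
ΔCt(unstimulated) = 29.360 − 21.060 = 8.300
ΔCt(thapsigargin-stimulated) = 33.430 − 20.970 = 12.460
ΔΔCt = 12.460 − 8.300 = 4.160
Fold change = 2^(−4.160) = 0.0559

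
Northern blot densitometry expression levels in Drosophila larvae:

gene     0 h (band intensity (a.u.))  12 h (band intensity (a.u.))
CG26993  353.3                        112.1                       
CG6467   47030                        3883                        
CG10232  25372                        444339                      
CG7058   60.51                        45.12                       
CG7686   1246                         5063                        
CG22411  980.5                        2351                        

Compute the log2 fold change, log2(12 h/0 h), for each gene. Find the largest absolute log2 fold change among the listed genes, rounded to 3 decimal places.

log2(112.1/353.3) = -1.656  (CG26993)
log2(3883/47030) = -3.598  (CG6467)
log2(444339/25372) = 4.130  (CG10232)
log2(45.12/60.51) = -0.423  (CG7058)
log2(5063/1246) = 2.023  (CG7686)
log2(2351/980.5) = 1.262  (CG22411)
The largest magnitude belongs to CG10232.

4.130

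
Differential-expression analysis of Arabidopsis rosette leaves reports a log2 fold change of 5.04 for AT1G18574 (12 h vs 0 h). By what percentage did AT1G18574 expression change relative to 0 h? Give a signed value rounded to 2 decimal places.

Fold change = 2^(5.04) = 32.8996
Percent change = (FC − 1) × 100% = (32.8996 − 1) × 100 = 3189.96%

3189.96%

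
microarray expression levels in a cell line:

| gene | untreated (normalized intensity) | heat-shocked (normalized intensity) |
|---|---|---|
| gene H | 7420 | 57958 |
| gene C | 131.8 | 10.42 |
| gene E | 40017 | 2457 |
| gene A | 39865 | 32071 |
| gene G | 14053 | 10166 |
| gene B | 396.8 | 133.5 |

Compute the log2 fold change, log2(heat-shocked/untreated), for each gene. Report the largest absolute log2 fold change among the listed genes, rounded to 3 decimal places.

log2(57958/7420) = 2.966  (gene H)
log2(10.42/131.8) = -3.661  (gene C)
log2(2457/40017) = -4.026  (gene E)
log2(32071/39865) = -0.314  (gene A)
log2(10166/14053) = -0.467  (gene G)
log2(133.5/396.8) = -1.572  (gene B)
The largest magnitude belongs to gene E.

4.026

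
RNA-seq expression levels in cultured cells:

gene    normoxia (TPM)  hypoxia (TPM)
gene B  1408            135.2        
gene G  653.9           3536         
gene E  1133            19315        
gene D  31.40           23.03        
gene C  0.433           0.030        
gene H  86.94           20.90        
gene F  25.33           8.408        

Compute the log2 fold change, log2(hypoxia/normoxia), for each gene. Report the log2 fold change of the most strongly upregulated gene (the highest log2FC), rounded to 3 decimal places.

log2(135.2/1408) = -3.380  (gene B)
log2(3536/653.9) = 2.435  (gene G)
log2(19315/1133) = 4.092  (gene E)
log2(23.03/31.40) = -0.447  (gene D)
log2(0.030/0.433) = -3.851  (gene C)
log2(20.90/86.94) = -2.057  (gene H)
log2(8.408/25.33) = -1.591  (gene F)
gene E is most strongly upregulated.

4.092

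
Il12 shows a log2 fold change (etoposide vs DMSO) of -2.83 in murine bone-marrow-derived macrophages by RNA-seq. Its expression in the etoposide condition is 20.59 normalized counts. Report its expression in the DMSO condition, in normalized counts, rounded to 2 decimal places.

146.41

Fold change = 2^(-2.83) = 0.1406
DMSO expression = 20.59 / 0.1406 = 146.41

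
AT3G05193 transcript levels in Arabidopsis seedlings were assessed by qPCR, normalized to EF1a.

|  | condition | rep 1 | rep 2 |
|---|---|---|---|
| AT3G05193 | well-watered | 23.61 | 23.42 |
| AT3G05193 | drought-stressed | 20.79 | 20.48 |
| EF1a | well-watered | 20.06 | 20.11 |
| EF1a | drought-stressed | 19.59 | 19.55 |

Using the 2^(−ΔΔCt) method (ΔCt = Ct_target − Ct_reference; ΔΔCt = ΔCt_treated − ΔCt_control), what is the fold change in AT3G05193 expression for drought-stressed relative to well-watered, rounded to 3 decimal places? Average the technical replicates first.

5.152

Mean Ct: AT3G05193 well-watered 23.515; AT3G05193 drought-stressed 20.635; EF1a well-watered 20.085; EF1a drought-stressed 19.570
ΔCt(well-watered) = 23.515 − 20.085 = 3.430
ΔCt(drought-stressed) = 20.635 − 19.570 = 1.065
ΔΔCt = 1.065 − 3.430 = -2.365
Fold change = 2^(−(-2.365)) = 2^2.365 = 5.1515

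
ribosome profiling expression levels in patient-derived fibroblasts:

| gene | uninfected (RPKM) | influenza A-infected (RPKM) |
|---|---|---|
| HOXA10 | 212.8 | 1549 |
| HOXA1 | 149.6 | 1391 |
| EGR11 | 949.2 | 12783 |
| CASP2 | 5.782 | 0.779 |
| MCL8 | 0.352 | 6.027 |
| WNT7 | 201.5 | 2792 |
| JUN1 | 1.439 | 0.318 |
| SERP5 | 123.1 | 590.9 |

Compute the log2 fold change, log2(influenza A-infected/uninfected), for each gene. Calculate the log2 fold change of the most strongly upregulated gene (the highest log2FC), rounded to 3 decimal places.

4.098

log2(1549/212.8) = 2.864  (HOXA10)
log2(1391/149.6) = 3.217  (HOXA1)
log2(12783/949.2) = 3.751  (EGR11)
log2(0.779/5.782) = -2.892  (CASP2)
log2(6.027/0.352) = 4.098  (MCL8)
log2(2792/201.5) = 3.792  (WNT7)
log2(0.318/1.439) = -2.178  (JUN1)
log2(590.9/123.1) = 2.263  (SERP5)
MCL8 is most strongly upregulated.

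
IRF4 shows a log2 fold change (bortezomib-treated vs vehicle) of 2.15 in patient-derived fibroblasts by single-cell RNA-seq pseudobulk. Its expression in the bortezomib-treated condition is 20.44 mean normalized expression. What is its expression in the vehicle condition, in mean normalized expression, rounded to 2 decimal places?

Fold change = 2^(2.15) = 4.4383
vehicle expression = 20.44 / 4.4383 = 4.61

4.61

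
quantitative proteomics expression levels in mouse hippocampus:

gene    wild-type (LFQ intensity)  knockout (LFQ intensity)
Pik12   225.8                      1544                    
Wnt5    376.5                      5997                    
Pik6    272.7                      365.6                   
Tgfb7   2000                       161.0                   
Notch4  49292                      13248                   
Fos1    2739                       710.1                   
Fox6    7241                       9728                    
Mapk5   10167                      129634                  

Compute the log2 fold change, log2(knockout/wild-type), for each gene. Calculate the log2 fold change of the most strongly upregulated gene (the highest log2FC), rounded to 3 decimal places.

3.994

log2(1544/225.8) = 2.774  (Pik12)
log2(5997/376.5) = 3.994  (Wnt5)
log2(365.6/272.7) = 0.423  (Pik6)
log2(161.0/2000) = -3.635  (Tgfb7)
log2(13248/49292) = -1.896  (Notch4)
log2(710.1/2739) = -1.948  (Fos1)
log2(9728/7241) = 0.426  (Fox6)
log2(129634/10167) = 3.672  (Mapk5)
Wnt5 is most strongly upregulated.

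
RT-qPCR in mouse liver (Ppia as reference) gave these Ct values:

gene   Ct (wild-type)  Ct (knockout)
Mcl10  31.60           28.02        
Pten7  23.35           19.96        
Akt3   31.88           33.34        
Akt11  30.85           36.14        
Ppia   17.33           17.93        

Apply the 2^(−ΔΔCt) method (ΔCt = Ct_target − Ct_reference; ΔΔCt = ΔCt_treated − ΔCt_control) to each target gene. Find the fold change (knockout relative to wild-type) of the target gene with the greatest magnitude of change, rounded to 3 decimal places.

0.039

Mcl10: ΔΔCt = (28.02−17.93) − (31.60−17.33) = 10.09 − 14.27 = -4.18; fold change = 2^4.18 = 18.126
Pten7: ΔΔCt = (19.96−17.93) − (23.35−17.33) = 2.03 − 6.02 = -3.99; fold change = 2^3.99 = 15.889
Akt3: ΔΔCt = (33.34−17.93) − (31.88−17.33) = 15.41 − 14.55 = 0.86; fold change = 2^-0.86 = 0.551
Akt11: ΔΔCt = (36.14−17.93) − (30.85−17.33) = 18.21 − 13.52 = 4.69; fold change = 2^-4.69 = 0.039
Akt11 has the largest |ΔΔCt| = 4.69.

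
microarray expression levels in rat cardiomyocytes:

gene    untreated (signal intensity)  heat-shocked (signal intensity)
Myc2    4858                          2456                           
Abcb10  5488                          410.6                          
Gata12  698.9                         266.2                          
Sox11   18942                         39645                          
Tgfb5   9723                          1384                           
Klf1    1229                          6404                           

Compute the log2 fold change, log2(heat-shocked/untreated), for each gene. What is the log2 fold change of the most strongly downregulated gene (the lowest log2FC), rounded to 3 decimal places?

-3.740

log2(2456/4858) = -0.984  (Myc2)
log2(410.6/5488) = -3.740  (Abcb10)
log2(266.2/698.9) = -1.393  (Gata12)
log2(39645/18942) = 1.066  (Sox11)
log2(1384/9723) = -2.813  (Tgfb5)
log2(6404/1229) = 2.381  (Klf1)
Abcb10 is most strongly downregulated.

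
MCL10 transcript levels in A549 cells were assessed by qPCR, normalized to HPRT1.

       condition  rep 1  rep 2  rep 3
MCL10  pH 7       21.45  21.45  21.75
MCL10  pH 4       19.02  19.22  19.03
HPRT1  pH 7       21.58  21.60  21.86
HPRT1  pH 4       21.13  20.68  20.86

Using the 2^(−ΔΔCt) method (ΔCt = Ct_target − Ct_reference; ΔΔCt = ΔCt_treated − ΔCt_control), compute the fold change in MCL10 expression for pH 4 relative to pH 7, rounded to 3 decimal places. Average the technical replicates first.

3.182

Mean Ct: MCL10 pH 7 21.550; MCL10 pH 4 19.090; HPRT1 pH 7 21.680; HPRT1 pH 4 20.890
ΔCt(pH 7) = 21.550 − 21.680 = -0.130
ΔCt(pH 4) = 19.090 − 20.890 = -1.800
ΔΔCt = -1.800 − (-0.130) = -1.670
Fold change = 2^(−(-1.670)) = 2^1.670 = 3.1821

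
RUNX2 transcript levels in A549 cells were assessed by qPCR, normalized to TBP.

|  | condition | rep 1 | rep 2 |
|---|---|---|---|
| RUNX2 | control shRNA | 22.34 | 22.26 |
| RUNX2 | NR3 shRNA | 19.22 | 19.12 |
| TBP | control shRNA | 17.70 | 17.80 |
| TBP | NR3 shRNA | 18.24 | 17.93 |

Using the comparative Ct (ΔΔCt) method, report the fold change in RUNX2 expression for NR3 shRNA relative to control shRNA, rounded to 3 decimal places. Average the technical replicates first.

Mean Ct: RUNX2 control shRNA 22.300; RUNX2 NR3 shRNA 19.170; TBP control shRNA 17.750; TBP NR3 shRNA 18.085
ΔCt(control shRNA) = 22.300 − 17.750 = 4.550
ΔCt(NR3 shRNA) = 19.170 − 18.085 = 1.085
ΔΔCt = 1.085 − 4.550 = -3.465
Fold change = 2^(−(-3.465)) = 2^3.465 = 11.0425

11.043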